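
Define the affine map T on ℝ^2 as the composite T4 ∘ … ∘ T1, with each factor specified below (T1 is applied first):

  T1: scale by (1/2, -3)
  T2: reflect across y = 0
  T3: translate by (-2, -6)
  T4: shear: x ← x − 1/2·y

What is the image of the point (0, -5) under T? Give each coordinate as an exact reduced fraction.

T(p) = (17/2, -21)

T1 scale by (1/2, -3): (0, -5) → (0, 15)
T2 reflect across y = 0: (0, 15) → (0, -15)
T3 translate by (-2, -6): (0, -15) → (-2, -21)
T4 shear: x ← x − 1/2·y: (-2, -21) → (17/2, -21)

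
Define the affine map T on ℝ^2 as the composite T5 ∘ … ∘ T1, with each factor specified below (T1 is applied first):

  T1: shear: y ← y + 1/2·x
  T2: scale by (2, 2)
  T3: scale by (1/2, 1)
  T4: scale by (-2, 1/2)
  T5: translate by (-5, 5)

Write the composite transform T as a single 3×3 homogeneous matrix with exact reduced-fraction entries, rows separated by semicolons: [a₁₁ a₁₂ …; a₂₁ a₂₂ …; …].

T = [-2 0 -5; 1/2 1 5; 0 0 1]

T1 = [1 0 0; 1/2 1 0; 0 0 1]
T2·T1 = [2 0 0; 1 2 0; 0 0 1]
T3·…·T1 = [1 0 0; 1 2 0; 0 0 1]
T4·…·T1 = [-2 0 0; 1/2 1 0; 0 0 1]
T5·…·T1 = [-2 0 -5; 1/2 1 5; 0 0 1]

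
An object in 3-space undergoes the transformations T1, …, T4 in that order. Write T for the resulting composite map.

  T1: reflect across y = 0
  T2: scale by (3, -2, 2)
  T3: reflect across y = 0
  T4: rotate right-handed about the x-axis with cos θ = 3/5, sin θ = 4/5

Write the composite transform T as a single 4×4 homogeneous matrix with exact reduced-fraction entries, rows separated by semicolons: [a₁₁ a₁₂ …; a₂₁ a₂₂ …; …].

T = [3 0 0 0; 0 -6/5 -8/5 0; 0 -8/5 6/5 0; 0 0 0 1]

T1 = [1 0 0 0; 0 -1 0 0; 0 0 1 0; 0 0 0 1]
T2·T1 = [3 0 0 0; 0 2 0 0; 0 0 2 0; 0 0 0 1]
T3·…·T1 = [3 0 0 0; 0 -2 0 0; 0 0 2 0; 0 0 0 1]
T4·…·T1 = [3 0 0 0; 0 -6/5 -8/5 0; 0 -8/5 6/5 0; 0 0 0 1]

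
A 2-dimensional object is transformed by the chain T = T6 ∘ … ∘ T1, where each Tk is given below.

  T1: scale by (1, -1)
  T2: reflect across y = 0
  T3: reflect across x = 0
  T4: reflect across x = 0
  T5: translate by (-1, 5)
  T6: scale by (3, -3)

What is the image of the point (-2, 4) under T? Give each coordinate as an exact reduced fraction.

T1 scale by (1, -1): (-2, 4) → (-2, -4)
T2 reflect across y = 0: (-2, -4) → (-2, 4)
T3 reflect across x = 0: (-2, 4) → (2, 4)
T4 reflect across x = 0: (2, 4) → (-2, 4)
T5 translate by (-1, 5): (-2, 4) → (-3, 9)
T6 scale by (3, -3): (-3, 9) → (-9, -27)

T(p) = (-9, -27)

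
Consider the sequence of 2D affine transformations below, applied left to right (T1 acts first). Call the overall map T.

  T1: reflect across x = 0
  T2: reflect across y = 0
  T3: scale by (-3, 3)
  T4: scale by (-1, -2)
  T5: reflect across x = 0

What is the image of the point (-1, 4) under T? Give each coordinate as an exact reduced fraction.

T(p) = (-3, 24)

T1 reflect across x = 0: (-1, 4) → (1, 4)
T2 reflect across y = 0: (1, 4) → (1, -4)
T3 scale by (-3, 3): (1, -4) → (-3, -12)
T4 scale by (-1, -2): (-3, -12) → (3, 24)
T5 reflect across x = 0: (3, 24) → (-3, 24)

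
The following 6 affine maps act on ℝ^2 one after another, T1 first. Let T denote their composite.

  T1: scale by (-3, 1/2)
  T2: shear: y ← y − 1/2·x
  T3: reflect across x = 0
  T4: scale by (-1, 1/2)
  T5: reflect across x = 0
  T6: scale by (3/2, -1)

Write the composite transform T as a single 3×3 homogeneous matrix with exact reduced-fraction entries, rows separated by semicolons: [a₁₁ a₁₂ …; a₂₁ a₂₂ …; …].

T = [9/2 0 0; -3/4 -1/4 0; 0 0 1]

T1 = [-3 0 0; 0 1/2 0; 0 0 1]
T2·T1 = [-3 0 0; 3/2 1/2 0; 0 0 1]
T3·…·T1 = [3 0 0; 3/2 1/2 0; 0 0 1]
T4·…·T1 = [-3 0 0; 3/4 1/4 0; 0 0 1]
T5·…·T1 = [3 0 0; 3/4 1/4 0; 0 0 1]
T6·…·T1 = [9/2 0 0; -3/4 -1/4 0; 0 0 1]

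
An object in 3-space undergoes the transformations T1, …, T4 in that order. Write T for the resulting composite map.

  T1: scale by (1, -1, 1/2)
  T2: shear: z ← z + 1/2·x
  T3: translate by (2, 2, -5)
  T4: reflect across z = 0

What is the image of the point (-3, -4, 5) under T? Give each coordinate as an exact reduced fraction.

T(p) = (-1, 6, 4)

T1 scale by (1, -1, 1/2): (-3, -4, 5) → (-3, 4, 5/2)
T2 shear: z ← z + 1/2·x: (-3, 4, 5/2) → (-3, 4, 1)
T3 translate by (2, 2, -5): (-3, 4, 1) → (-1, 6, -4)
T4 reflect across z = 0: (-1, 6, -4) → (-1, 6, 4)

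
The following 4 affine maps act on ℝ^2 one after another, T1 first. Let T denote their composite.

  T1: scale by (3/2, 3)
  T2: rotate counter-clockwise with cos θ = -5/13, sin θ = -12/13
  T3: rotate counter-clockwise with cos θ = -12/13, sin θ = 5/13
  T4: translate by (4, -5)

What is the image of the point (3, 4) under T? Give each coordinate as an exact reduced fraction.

T(p) = (-212/169, 2261/338)

T1 scale by (3/2, 3): (3, 4) → (9/2, 12)
T2 rotate counter-clockwise with cos θ = -5/13, sin θ = -12/13: (9/2, 12) → (243/26, -114/13)
T3 rotate counter-clockwise with cos θ = -12/13, sin θ = 5/13: (243/26, -114/13) → (-888/169, 3951/338)
T4 translate by (4, -5): (-888/169, 3951/338) → (-212/169, 2261/338)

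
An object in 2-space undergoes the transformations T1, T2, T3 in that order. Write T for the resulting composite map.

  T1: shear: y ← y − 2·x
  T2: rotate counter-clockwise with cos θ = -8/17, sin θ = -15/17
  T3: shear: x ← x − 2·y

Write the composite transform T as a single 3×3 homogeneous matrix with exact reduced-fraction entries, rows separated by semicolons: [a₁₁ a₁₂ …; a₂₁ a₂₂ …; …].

T = [-40/17 31/17 0; 1/17 -8/17 0; 0 0 1]

T1 = [1 0 0; -2 1 0; 0 0 1]
T2·T1 = [-38/17 15/17 0; 1/17 -8/17 0; 0 0 1]
T3·…·T1 = [-40/17 31/17 0; 1/17 -8/17 0; 0 0 1]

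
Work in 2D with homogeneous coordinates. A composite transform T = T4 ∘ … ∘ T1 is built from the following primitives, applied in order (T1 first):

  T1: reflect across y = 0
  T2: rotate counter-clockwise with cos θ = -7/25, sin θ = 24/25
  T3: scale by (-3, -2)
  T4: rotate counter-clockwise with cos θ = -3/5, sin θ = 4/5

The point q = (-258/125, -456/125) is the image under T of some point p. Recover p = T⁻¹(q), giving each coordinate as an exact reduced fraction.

p = (-2, 0)

T1 = [1 0 0; 0 -1 0; 0 0 1]
T2·T1 = [-7/25 24/25 0; 24/25 7/25 0; 0 0 1]
T3·…·T1 = [21/25 -72/25 0; -48/25 -14/25 0; 0 0 1]
T4·…·T1 = [129/125 272/125 0; 228/125 -246/125 0; 0 0 1]
det M = -6; M⁻¹ = [41/125 136/375 0; 38/125 -43/250 0; 0 0 1]
M⁻¹ · (-258/125, -456/125)ᵀ = (-2, 0)ᵀ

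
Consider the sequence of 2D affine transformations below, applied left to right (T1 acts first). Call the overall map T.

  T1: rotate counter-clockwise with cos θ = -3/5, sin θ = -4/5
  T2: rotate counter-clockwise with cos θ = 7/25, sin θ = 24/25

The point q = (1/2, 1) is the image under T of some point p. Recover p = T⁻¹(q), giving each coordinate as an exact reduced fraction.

p = (-1/2, 1)

T1 = [-3/5 4/5 0; -4/5 -3/5 0; 0 0 1]
T2·T1 = [3/5 4/5 0; -4/5 3/5 0; 0 0 1]
det M = 1; M⁻¹ = [3/5 -4/5 0; 4/5 3/5 0; 0 0 1]
M⁻¹ · (1/2, 1)ᵀ = (-1/2, 1)ᵀ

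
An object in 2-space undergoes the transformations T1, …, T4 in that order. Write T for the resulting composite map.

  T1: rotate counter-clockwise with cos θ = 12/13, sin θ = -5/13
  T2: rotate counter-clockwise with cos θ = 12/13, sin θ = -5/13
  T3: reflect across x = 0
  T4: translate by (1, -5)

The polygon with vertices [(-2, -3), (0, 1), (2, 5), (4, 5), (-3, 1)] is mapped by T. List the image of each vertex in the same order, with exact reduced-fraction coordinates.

image vertices: (59/13, -74/13), (49/169, -726/169), (-669/169, -490/169), (-907/169, -730/169), (406/169, -366/169)

T1 rotate counter-clockwise with cos θ = 12/13, sin θ = -5/13: (-2, -3) → (-3, -2); (0, 1) → (5/13, 12/13); (2, 5) → (49/13, 50/13); (4, 5) → (73/13, 40/13); (-3, 1) → (-31/13, 27/13)
T2 rotate counter-clockwise with cos θ = 12/13, sin θ = -5/13: (-3, -2) → (-46/13, -9/13); (5/13, 12/13) → (120/169, 119/169); (49/13, 50/13) → (838/169, 355/169); (73/13, 40/13) → (1076/169, 115/169); (-31/13, 27/13) → (-237/169, 479/169)
T3 reflect across x = 0: (-46/13, -9/13) → (46/13, -9/13); (120/169, 119/169) → (-120/169, 119/169); (838/169, 355/169) → (-838/169, 355/169); (1076/169, 115/169) → (-1076/169, 115/169); (-237/169, 479/169) → (237/169, 479/169)
T4 translate by (1, -5): (46/13, -9/13) → (59/13, -74/13); (-120/169, 119/169) → (49/169, -726/169); (-838/169, 355/169) → (-669/169, -490/169); (-1076/169, 115/169) → (-907/169, -730/169); (237/169, 479/169) → (406/169, -366/169)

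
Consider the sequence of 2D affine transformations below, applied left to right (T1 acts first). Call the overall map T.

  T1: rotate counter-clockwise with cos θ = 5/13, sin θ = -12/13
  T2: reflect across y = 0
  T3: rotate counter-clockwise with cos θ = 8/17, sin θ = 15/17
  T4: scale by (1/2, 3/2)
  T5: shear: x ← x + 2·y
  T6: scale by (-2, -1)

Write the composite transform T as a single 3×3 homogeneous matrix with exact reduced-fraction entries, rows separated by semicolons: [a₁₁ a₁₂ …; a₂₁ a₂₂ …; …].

T1 = [5/13 12/13 0; -12/13 5/13 0; 0 0 1]
T2·T1 = [5/13 12/13 0; 12/13 -5/13 0; 0 0 1]
T3·…·T1 = [-140/221 171/221 0; 171/221 140/221 0; 0 0 1]
T4·…·T1 = [-70/221 171/442 0; 513/442 210/221 0; 0 0 1]
T5·…·T1 = [443/221 1011/442 0; 513/442 210/221 0; 0 0 1]
T6·…·T1 = [-886/221 -1011/221 0; -513/442 -210/221 0; 0 0 1]

T = [-886/221 -1011/221 0; -513/442 -210/221 0; 0 0 1]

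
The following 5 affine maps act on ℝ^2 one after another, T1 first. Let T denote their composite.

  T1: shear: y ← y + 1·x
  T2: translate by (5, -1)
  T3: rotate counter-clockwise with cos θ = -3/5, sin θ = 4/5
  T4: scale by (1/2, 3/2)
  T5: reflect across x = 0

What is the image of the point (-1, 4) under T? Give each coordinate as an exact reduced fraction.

T(p) = (2, 3)

T1 shear: y ← y + 1·x: (-1, 4) → (-1, 3)
T2 translate by (5, -1): (-1, 3) → (4, 2)
T3 rotate counter-clockwise with cos θ = -3/5, sin θ = 4/5: (4, 2) → (-4, 2)
T4 scale by (1/2, 3/2): (-4, 2) → (-2, 3)
T5 reflect across x = 0: (-2, 3) → (2, 3)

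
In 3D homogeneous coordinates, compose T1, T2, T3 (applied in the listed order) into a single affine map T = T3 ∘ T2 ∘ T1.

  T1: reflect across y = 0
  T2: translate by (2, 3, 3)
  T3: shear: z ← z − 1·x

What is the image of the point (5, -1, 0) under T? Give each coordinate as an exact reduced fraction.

T(p) = (7, 4, -4)

T1 reflect across y = 0: (5, -1, 0) → (5, 1, 0)
T2 translate by (2, 3, 3): (5, 1, 0) → (7, 4, 3)
T3 shear: z ← z − 1·x: (7, 4, 3) → (7, 4, -4)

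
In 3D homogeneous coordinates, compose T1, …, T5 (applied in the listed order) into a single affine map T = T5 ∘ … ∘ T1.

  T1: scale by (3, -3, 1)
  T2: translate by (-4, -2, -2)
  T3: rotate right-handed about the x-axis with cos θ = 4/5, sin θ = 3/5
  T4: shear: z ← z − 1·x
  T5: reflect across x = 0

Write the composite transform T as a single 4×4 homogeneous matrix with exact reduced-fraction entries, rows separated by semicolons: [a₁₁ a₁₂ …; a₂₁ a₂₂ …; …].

T = [-3 0 0 4; 0 -12/5 -3/5 -2/5; -3 -9/5 4/5 6/5; 0 0 0 1]

T1 = [3 0 0 0; 0 -3 0 0; 0 0 1 0; 0 0 0 1]
T2·T1 = [3 0 0 -4; 0 -3 0 -2; 0 0 1 -2; 0 0 0 1]
T3·…·T1 = [3 0 0 -4; 0 -12/5 -3/5 -2/5; 0 -9/5 4/5 -14/5; 0 0 0 1]
T4·…·T1 = [3 0 0 -4; 0 -12/5 -3/5 -2/5; -3 -9/5 4/5 6/5; 0 0 0 1]
T5·…·T1 = [-3 0 0 4; 0 -12/5 -3/5 -2/5; -3 -9/5 4/5 6/5; 0 0 0 1]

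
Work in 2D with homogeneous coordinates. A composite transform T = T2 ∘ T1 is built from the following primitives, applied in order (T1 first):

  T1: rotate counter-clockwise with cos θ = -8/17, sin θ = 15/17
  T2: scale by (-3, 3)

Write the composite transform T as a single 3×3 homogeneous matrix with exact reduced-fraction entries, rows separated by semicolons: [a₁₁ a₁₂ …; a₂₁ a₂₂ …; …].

T = [24/17 45/17 0; 45/17 -24/17 0; 0 0 1]

T1 = [-8/17 -15/17 0; 15/17 -8/17 0; 0 0 1]
T2·T1 = [24/17 45/17 0; 45/17 -24/17 0; 0 0 1]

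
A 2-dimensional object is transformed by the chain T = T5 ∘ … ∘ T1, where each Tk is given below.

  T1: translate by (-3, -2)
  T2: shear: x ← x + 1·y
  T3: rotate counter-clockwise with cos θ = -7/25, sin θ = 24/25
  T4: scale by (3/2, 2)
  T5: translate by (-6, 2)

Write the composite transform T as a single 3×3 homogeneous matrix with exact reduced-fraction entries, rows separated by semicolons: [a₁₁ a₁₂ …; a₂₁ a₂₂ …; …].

T1 = [1 0 -3; 0 1 -2; 0 0 1]
T2·T1 = [1 1 -5; 0 1 -2; 0 0 1]
T3·…·T1 = [-7/25 -31/25 83/25; 24/25 17/25 -106/25; 0 0 1]
T4·…·T1 = [-21/50 -93/50 249/50; 48/25 34/25 -212/25; 0 0 1]
T5·…·T1 = [-21/50 -93/50 -51/50; 48/25 34/25 -162/25; 0 0 1]

T = [-21/50 -93/50 -51/50; 48/25 34/25 -162/25; 0 0 1]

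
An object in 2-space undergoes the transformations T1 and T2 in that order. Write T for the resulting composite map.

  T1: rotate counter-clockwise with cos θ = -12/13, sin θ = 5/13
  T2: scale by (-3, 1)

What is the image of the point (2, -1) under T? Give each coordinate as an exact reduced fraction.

T1 rotate counter-clockwise with cos θ = -12/13, sin θ = 5/13: (2, -1) → (-19/13, 22/13)
T2 scale by (-3, 1): (-19/13, 22/13) → (57/13, 22/13)

T(p) = (57/13, 22/13)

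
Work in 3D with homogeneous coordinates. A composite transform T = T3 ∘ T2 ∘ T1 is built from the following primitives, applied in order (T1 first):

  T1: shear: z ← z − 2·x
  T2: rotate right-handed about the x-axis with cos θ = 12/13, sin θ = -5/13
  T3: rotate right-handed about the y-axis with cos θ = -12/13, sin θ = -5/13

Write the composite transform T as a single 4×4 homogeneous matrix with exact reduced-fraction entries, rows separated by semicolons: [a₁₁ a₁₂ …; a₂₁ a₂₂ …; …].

T1 = [1 0 0 0; 0 1 0 0; -2 0 1 0; 0 0 0 1]
T2·T1 = [1 0 0 0; -10/13 12/13 5/13 0; -24/13 -5/13 12/13 0; 0 0 0 1]
T3·…·T1 = [-36/169 25/169 -60/169 0; -10/13 12/13 5/13 0; 353/169 60/169 -144/169 0; 0 0 0 1]

T = [-36/169 25/169 -60/169 0; -10/13 12/13 5/13 0; 353/169 60/169 -144/169 0; 0 0 0 1]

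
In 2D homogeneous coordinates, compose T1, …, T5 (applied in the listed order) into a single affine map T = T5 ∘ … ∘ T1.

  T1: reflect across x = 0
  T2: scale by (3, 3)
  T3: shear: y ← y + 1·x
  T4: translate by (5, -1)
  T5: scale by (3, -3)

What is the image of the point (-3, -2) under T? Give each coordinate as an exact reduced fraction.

T1 reflect across x = 0: (-3, -2) → (3, -2)
T2 scale by (3, 3): (3, -2) → (9, -6)
T3 shear: y ← y + 1·x: (9, -6) → (9, 3)
T4 translate by (5, -1): (9, 3) → (14, 2)
T5 scale by (3, -3): (14, 2) → (42, -6)

T(p) = (42, -6)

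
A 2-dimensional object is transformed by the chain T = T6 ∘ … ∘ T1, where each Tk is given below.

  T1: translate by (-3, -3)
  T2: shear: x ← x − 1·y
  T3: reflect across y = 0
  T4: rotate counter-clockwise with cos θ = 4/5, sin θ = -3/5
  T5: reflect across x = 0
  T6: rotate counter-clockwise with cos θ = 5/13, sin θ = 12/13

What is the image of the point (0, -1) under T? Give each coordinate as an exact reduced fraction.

T(p) = (-236/65, -127/65)

T1 translate by (-3, -3): (0, -1) → (-3, -4)
T2 shear: x ← x − 1·y: (-3, -4) → (1, -4)
T3 reflect across y = 0: (1, -4) → (1, 4)
T4 rotate counter-clockwise with cos θ = 4/5, sin θ = -3/5: (1, 4) → (16/5, 13/5)
T5 reflect across x = 0: (16/5, 13/5) → (-16/5, 13/5)
T6 rotate counter-clockwise with cos θ = 5/13, sin θ = 12/13: (-16/5, 13/5) → (-236/65, -127/65)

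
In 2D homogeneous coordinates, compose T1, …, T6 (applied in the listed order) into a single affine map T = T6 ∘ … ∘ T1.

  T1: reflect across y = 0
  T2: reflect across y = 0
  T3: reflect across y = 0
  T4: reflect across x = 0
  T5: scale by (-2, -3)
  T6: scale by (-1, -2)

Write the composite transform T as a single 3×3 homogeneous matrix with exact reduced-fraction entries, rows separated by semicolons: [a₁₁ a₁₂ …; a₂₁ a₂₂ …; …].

T = [-2 0 0; 0 -6 0; 0 0 1]

T1 = [1 0 0; 0 -1 0; 0 0 1]
T2·T1 = [1 0 0; 0 1 0; 0 0 1]
T3·…·T1 = [1 0 0; 0 -1 0; 0 0 1]
T4·…·T1 = [-1 0 0; 0 -1 0; 0 0 1]
T5·…·T1 = [2 0 0; 0 3 0; 0 0 1]
T6·…·T1 = [-2 0 0; 0 -6 0; 0 0 1]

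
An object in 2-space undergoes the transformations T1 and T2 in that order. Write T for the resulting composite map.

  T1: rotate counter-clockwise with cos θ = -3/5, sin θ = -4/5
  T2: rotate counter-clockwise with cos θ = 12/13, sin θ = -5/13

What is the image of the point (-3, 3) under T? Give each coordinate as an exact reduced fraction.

T(p) = (267/65, -69/65)

T1 rotate counter-clockwise with cos θ = -3/5, sin θ = -4/5: (-3, 3) → (21/5, 3/5)
T2 rotate counter-clockwise with cos θ = 12/13, sin θ = -5/13: (21/5, 3/5) → (267/65, -69/65)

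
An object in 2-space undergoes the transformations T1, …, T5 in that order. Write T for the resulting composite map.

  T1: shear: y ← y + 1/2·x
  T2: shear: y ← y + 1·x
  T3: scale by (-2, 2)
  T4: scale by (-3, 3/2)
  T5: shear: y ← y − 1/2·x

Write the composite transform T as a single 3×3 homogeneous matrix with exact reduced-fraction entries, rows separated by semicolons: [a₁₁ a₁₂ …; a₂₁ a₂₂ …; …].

T1 = [1 0 0; 1/2 1 0; 0 0 1]
T2·T1 = [1 0 0; 3/2 1 0; 0 0 1]
T3·…·T1 = [-2 0 0; 3 2 0; 0 0 1]
T4·…·T1 = [6 0 0; 9/2 3 0; 0 0 1]
T5·…·T1 = [6 0 0; 3/2 3 0; 0 0 1]

T = [6 0 0; 3/2 3 0; 0 0 1]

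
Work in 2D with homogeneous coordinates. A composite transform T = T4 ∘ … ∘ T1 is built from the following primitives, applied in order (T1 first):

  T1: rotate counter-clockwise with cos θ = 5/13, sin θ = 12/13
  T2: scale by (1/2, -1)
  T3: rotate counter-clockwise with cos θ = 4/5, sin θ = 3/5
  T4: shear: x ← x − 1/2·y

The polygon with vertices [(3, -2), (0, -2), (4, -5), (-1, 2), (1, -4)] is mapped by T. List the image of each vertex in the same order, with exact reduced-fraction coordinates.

image vertices: (11/4, -7/10), (-4/13, 76/65), (43/13, 28/65), (-37/52, -71/130), (21/52, 223/130)

T1 rotate counter-clockwise with cos θ = 5/13, sin θ = 12/13: (3, -2) → (3, 2); (0, -2) → (24/13, -10/13); (4, -5) → (80/13, 23/13); (-1, 2) → (-29/13, -2/13); (1, -4) → (53/13, -8/13)
T2 scale by (1/2, -1): (3, 2) → (3/2, -2); (24/13, -10/13) → (12/13, 10/13); (80/13, 23/13) → (40/13, -23/13); (-29/13, -2/13) → (-29/26, 2/13); (53/13, -8/13) → (53/26, 8/13)
T3 rotate counter-clockwise with cos θ = 4/5, sin θ = 3/5: (3/2, -2) → (12/5, -7/10); (12/13, 10/13) → (18/65, 76/65); (40/13, -23/13) → (229/65, 28/65); (-29/26, 2/13) → (-64/65, -71/130); (53/26, 8/13) → (82/65, 223/130)
T4 shear: x ← x − 1/2·y: (12/5, -7/10) → (11/4, -7/10); (18/65, 76/65) → (-4/13, 76/65); (229/65, 28/65) → (43/13, 28/65); (-64/65, -71/130) → (-37/52, -71/130); (82/65, 223/130) → (21/52, 223/130)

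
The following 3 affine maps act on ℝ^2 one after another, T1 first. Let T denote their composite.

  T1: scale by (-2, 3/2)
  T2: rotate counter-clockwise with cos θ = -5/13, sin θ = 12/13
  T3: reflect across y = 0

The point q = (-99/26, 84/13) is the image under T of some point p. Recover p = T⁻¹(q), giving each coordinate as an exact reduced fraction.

p = (9/4, 4)

T1 = [-2 0 0; 0 3/2 0; 0 0 1]
T2·T1 = [10/13 -18/13 0; -24/13 -15/26 0; 0 0 1]
T3·…·T1 = [10/13 -18/13 0; 24/13 15/26 0; 0 0 1]
det M = 3; M⁻¹ = [5/26 6/13 0; -8/13 10/39 0; 0 0 1]
M⁻¹ · (-99/26, 84/13)ᵀ = (9/4, 4)ᵀ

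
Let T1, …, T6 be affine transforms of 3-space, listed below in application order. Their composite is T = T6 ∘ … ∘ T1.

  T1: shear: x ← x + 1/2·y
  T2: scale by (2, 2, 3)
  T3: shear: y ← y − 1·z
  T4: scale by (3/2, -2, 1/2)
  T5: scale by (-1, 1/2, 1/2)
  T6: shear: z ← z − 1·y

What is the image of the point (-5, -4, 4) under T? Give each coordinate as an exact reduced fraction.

T(p) = (21, 20, -17)

T1 shear: x ← x + 1/2·y: (-5, -4, 4) → (-7, -4, 4)
T2 scale by (2, 2, 3): (-7, -4, 4) → (-14, -8, 12)
T3 shear: y ← y − 1·z: (-14, -8, 12) → (-14, -20, 12)
T4 scale by (3/2, -2, 1/2): (-14, -20, 12) → (-21, 40, 6)
T5 scale by (-1, 1/2, 1/2): (-21, 40, 6) → (21, 20, 3)
T6 shear: z ← z − 1·y: (21, 20, 3) → (21, 20, -17)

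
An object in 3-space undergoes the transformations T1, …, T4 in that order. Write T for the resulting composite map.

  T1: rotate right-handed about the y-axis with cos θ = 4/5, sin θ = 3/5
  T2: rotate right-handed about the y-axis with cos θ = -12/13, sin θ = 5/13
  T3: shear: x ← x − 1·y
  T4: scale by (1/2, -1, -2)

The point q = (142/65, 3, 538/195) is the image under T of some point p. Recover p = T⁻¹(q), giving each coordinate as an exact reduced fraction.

p = (-5/3, -3, 1)

T1 = [4/5 0 3/5 0; 0 1 0 0; -3/5 0 4/5 0; 0 0 0 1]
T2·T1 = [-63/65 0 -16/65 0; 0 1 0 0; 16/65 0 -63/65 0; 0 0 0 1]
T3·…·T1 = [-63/65 -1 -16/65 0; 0 1 0 0; 16/65 0 -63/65 0; 0 0 0 1]
T4·…·T1 = [-63/130 -1/2 -8/65 0; 0 -1 0 0; -32/65 0 126/65 0; 0 0 0 1]
det M = 1; M⁻¹ = [-126/65 63/65 -8/65 0; 0 -1 0 0; -32/65 16/65 63/130 0; 0 0 0 1]
M⁻¹ · (142/65, 3, 538/195)ᵀ = (-5/3, -3, 1)ᵀ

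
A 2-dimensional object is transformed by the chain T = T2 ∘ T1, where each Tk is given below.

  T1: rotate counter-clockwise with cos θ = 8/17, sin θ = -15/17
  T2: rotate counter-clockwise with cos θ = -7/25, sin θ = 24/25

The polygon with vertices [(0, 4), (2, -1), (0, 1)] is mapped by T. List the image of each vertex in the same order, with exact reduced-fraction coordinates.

image vertices: (-1188/425, 1216/425), (181/85, 58/85), (-297/425, 304/425)

T1 rotate counter-clockwise with cos θ = 8/17, sin θ = -15/17: (0, 4) → (60/17, 32/17); (2, -1) → (1/17, -38/17); (0, 1) → (15/17, 8/17)
T2 rotate counter-clockwise with cos θ = -7/25, sin θ = 24/25: (60/17, 32/17) → (-1188/425, 1216/425); (1/17, -38/17) → (181/85, 58/85); (15/17, 8/17) → (-297/425, 304/425)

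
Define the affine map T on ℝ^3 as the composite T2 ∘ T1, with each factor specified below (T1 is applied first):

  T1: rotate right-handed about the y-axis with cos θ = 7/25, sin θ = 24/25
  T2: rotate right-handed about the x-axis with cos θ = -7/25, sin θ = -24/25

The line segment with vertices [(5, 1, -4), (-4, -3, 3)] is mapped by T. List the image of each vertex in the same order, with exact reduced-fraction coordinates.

image vertices: (-61/25, -3727/625, 436/625), (44/25, 3333/625, 981/625)

T1 rotate right-handed about the y-axis with cos θ = 7/25, sin θ = 24/25: (5, 1, -4) → (-61/25, 1, -148/25); (-4, -3, 3) → (44/25, -3, 117/25)
T2 rotate right-handed about the x-axis with cos θ = -7/25, sin θ = -24/25: (-61/25, 1, -148/25) → (-61/25, -3727/625, 436/625); (44/25, -3, 117/25) → (44/25, 3333/625, 981/625)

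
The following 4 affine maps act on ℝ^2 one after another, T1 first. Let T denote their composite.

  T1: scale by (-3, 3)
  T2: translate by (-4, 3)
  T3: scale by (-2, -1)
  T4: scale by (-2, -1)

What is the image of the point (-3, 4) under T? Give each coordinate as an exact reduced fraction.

T(p) = (20, 15)

T1 scale by (-3, 3): (-3, 4) → (9, 12)
T2 translate by (-4, 3): (9, 12) → (5, 15)
T3 scale by (-2, -1): (5, 15) → (-10, -15)
T4 scale by (-2, -1): (-10, -15) → (20, 15)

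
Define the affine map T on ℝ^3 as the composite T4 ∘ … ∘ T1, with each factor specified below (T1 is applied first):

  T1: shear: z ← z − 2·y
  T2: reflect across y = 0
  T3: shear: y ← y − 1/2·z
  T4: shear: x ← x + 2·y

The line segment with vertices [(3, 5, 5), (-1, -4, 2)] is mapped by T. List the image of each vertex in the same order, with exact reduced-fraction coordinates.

T1 shear: z ← z − 2·y: (3, 5, 5) → (3, 5, -5); (-1, -4, 2) → (-1, -4, 10)
T2 reflect across y = 0: (3, 5, -5) → (3, -5, -5); (-1, -4, 10) → (-1, 4, 10)
T3 shear: y ← y − 1/2·z: (3, -5, -5) → (3, -5/2, -5); (-1, 4, 10) → (-1, -1, 10)
T4 shear: x ← x + 2·y: (3, -5/2, -5) → (-2, -5/2, -5); (-1, -1, 10) → (-3, -1, 10)

image vertices: (-2, -5/2, -5), (-3, -1, 10)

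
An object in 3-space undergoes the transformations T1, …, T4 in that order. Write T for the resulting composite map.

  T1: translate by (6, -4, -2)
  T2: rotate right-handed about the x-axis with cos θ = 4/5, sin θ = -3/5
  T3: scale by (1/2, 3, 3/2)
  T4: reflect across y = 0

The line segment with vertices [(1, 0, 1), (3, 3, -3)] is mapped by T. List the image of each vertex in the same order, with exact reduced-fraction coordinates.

image vertices: (7/2, 57/5, 12/5), (9/2, 57/5, -51/10)

T1 translate by (6, -4, -2): (1, 0, 1) → (7, -4, -1); (3, 3, -3) → (9, -1, -5)
T2 rotate right-handed about the x-axis with cos θ = 4/5, sin θ = -3/5: (7, -4, -1) → (7, -19/5, 8/5); (9, -1, -5) → (9, -19/5, -17/5)
T3 scale by (1/2, 3, 3/2): (7, -19/5, 8/5) → (7/2, -57/5, 12/5); (9, -19/5, -17/5) → (9/2, -57/5, -51/10)
T4 reflect across y = 0: (7/2, -57/5, 12/5) → (7/2, 57/5, 12/5); (9/2, -57/5, -51/10) → (9/2, 57/5, -51/10)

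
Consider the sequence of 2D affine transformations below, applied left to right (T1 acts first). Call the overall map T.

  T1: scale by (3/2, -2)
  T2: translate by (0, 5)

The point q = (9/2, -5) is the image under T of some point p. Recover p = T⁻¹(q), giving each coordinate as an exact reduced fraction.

T1 = [3/2 0 0; 0 -2 0; 0 0 1]
T2·T1 = [3/2 0 0; 0 -2 5; 0 0 1]
det M = -3; M⁻¹ = [2/3 0 0; 0 -1/2 5/2; 0 0 1]
M⁻¹ · (9/2, -5)ᵀ = (3, 5)ᵀ

p = (3, 5)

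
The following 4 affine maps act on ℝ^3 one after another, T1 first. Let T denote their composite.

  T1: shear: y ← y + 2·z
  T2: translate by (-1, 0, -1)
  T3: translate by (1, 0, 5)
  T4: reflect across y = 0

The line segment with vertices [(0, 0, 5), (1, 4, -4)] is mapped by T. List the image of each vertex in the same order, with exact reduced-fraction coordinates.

T1 shear: y ← y + 2·z: (0, 0, 5) → (0, 10, 5); (1, 4, -4) → (1, -4, -4)
T2 translate by (-1, 0, -1): (0, 10, 5) → (-1, 10, 4); (1, -4, -4) → (0, -4, -5)
T3 translate by (1, 0, 5): (-1, 10, 4) → (0, 10, 9); (0, -4, -5) → (1, -4, 0)
T4 reflect across y = 0: (0, 10, 9) → (0, -10, 9); (1, -4, 0) → (1, 4, 0)

image vertices: (0, -10, 9), (1, 4, 0)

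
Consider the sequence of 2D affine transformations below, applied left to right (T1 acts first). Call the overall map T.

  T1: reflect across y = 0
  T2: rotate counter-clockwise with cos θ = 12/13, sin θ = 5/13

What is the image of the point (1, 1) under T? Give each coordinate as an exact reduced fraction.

T1 reflect across y = 0: (1, 1) → (1, -1)
T2 rotate counter-clockwise with cos θ = 12/13, sin θ = 5/13: (1, -1) → (17/13, -7/13)

T(p) = (17/13, -7/13)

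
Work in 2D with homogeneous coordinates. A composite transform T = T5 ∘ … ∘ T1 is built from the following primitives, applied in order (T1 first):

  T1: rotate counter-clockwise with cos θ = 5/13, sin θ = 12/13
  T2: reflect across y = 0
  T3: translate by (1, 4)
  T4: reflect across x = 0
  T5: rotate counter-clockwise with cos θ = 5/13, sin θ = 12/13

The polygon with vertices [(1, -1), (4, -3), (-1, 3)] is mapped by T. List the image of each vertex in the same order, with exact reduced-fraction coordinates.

image vertices: (-690/169, -135/169), (-573/169, -733/169), (-448/169, 581/169)

T1 rotate counter-clockwise with cos θ = 5/13, sin θ = 12/13: (1, -1) → (17/13, 7/13); (4, -3) → (56/13, 33/13); (-1, 3) → (-41/13, 3/13)
T2 reflect across y = 0: (17/13, 7/13) → (17/13, -7/13); (56/13, 33/13) → (56/13, -33/13); (-41/13, 3/13) → (-41/13, -3/13)
T3 translate by (1, 4): (17/13, -7/13) → (30/13, 45/13); (56/13, -33/13) → (69/13, 19/13); (-41/13, -3/13) → (-28/13, 49/13)
T4 reflect across x = 0: (30/13, 45/13) → (-30/13, 45/13); (69/13, 19/13) → (-69/13, 19/13); (-28/13, 49/13) → (28/13, 49/13)
T5 rotate counter-clockwise with cos θ = 5/13, sin θ = 12/13: (-30/13, 45/13) → (-690/169, -135/169); (-69/13, 19/13) → (-573/169, -733/169); (28/13, 49/13) → (-448/169, 581/169)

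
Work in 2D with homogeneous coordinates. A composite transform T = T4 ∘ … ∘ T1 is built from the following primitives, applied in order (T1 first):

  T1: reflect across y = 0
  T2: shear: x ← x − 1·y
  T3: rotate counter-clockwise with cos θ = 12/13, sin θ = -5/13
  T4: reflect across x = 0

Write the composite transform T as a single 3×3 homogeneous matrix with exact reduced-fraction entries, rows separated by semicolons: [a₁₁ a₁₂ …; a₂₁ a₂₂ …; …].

T = [-12/13 -7/13 0; -5/13 -17/13 0; 0 0 1]

T1 = [1 0 0; 0 -1 0; 0 0 1]
T2·T1 = [1 1 0; 0 -1 0; 0 0 1]
T3·…·T1 = [12/13 7/13 0; -5/13 -17/13 0; 0 0 1]
T4·…·T1 = [-12/13 -7/13 0; -5/13 -17/13 0; 0 0 1]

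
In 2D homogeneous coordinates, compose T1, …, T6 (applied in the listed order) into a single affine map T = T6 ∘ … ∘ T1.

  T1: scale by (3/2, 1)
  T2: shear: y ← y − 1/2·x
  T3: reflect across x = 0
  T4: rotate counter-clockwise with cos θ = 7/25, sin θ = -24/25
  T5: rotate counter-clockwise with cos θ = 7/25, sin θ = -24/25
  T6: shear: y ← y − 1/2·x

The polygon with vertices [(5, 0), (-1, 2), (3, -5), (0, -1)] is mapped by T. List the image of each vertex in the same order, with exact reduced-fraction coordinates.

image vertices: (1077/250, 126/25), (267/1250, -404/125), (-129/1250, 1073/125), (-336/625, 139/125)

T1 scale by (3/2, 1): (5, 0) → (15/2, 0); (-1, 2) → (-3/2, 2); (3, -5) → (9/2, -5); (0, -1) → (0, -1)
T2 shear: y ← y − 1/2·x: (15/2, 0) → (15/2, -15/4); (-3/2, 2) → (-3/2, 11/4); (9/2, -5) → (9/2, -29/4); (0, -1) → (0, -1)
T3 reflect across x = 0: (15/2, -15/4) → (-15/2, -15/4); (-3/2, 11/4) → (3/2, 11/4); (9/2, -29/4) → (-9/2, -29/4); (0, -1) → (0, -1)
T4 rotate counter-clockwise with cos θ = 7/25, sin θ = -24/25: (-15/2, -15/4) → (-57/10, 123/20); (3/2, 11/4) → (153/50, -67/100); (-9/2, -29/4) → (-411/50, 229/100); (0, -1) → (-24/25, -7/25)
T5 rotate counter-clockwise with cos θ = 7/25, sin θ = -24/25: (-57/10, 123/20) → (1077/250, 3597/500); (153/50, -67/100) → (267/1250, -7813/2500); (-411/50, 229/100) → (-129/1250, 21331/2500); (-24/25, -7/25) → (-336/625, 527/625)
T6 shear: y ← y − 1/2·x: (1077/250, 3597/500) → (1077/250, 126/25); (267/1250, -7813/2500) → (267/1250, -404/125); (-129/1250, 21331/2500) → (-129/1250, 1073/125); (-336/625, 527/625) → (-336/625, 139/125)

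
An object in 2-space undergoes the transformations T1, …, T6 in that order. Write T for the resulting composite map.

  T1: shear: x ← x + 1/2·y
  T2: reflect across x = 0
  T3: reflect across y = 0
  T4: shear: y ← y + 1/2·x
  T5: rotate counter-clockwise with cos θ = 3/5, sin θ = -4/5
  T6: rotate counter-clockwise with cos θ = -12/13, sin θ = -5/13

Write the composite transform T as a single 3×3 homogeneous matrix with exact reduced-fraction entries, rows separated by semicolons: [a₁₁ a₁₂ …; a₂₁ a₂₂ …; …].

T1 = [1 1/2 0; 0 1 0; 0 0 1]
T2·T1 = [-1 -1/2 0; 0 1 0; 0 0 1]
T3·…·T1 = [-1 -1/2 0; 0 -1 0; 0 0 1]
T4·…·T1 = [-1 -1/2 0; -1/2 -5/4 0; 0 0 1]
T5·…·T1 = [-1 -13/10 0; 1/2 -7/20 0; 0 0 1]
T6·…·T1 = [29/26 277/260 0; -1/13 107/130 0; 0 0 1]

T = [29/26 277/260 0; -1/13 107/130 0; 0 0 1]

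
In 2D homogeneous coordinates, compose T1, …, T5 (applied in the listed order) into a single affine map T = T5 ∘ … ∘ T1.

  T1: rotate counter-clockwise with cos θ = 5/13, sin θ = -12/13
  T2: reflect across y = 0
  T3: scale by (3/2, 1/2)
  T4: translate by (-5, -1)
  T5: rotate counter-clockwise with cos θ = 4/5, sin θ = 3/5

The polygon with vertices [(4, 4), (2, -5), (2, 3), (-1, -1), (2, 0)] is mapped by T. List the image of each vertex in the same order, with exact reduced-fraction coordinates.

T1 rotate counter-clockwise with cos θ = 5/13, sin θ = -12/13: (4, 4) → (68/13, -28/13); (2, -5) → (-50/13, -49/13); (2, 3) → (46/13, -9/13); (-1, -1) → (-17/13, 7/13); (2, 0) → (10/13, -24/13)
T2 reflect across y = 0: (68/13, -28/13) → (68/13, 28/13); (-50/13, -49/13) → (-50/13, 49/13); (46/13, -9/13) → (46/13, 9/13); (-17/13, 7/13) → (-17/13, -7/13); (10/13, -24/13) → (10/13, 24/13)
T3 scale by (3/2, 1/2): (68/13, 28/13) → (102/13, 14/13); (-50/13, 49/13) → (-75/13, 49/26); (46/13, 9/13) → (69/13, 9/26); (-17/13, -7/13) → (-51/26, -7/26); (10/13, 24/13) → (15/13, 12/13)
T4 translate by (-5, -1): (102/13, 14/13) → (37/13, 1/13); (-75/13, 49/26) → (-140/13, 23/26); (69/13, 9/26) → (4/13, -17/26); (-51/26, -7/26) → (-181/26, -33/26); (15/13, 12/13) → (-50/13, -1/13)
T5 rotate counter-clockwise with cos θ = 4/5, sin θ = 3/5: (37/13, 1/13) → (29/13, 23/13); (-140/13, 23/26) → (-1189/130, -374/65); (4/13, -17/26) → (83/130, -22/65); (-181/26, -33/26) → (-125/26, -135/26); (-50/13, -1/13) → (-197/65, -154/65)

image vertices: (29/13, 23/13), (-1189/130, -374/65), (83/130, -22/65), (-125/26, -135/26), (-197/65, -154/65)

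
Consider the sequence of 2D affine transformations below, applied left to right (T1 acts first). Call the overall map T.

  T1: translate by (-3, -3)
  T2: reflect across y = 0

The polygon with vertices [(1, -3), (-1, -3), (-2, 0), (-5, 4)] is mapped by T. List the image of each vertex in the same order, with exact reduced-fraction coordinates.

T1 translate by (-3, -3): (1, -3) → (-2, -6); (-1, -3) → (-4, -6); (-2, 0) → (-5, -3); (-5, 4) → (-8, 1)
T2 reflect across y = 0: (-2, -6) → (-2, 6); (-4, -6) → (-4, 6); (-5, -3) → (-5, 3); (-8, 1) → (-8, -1)

image vertices: (-2, 6), (-4, 6), (-5, 3), (-8, -1)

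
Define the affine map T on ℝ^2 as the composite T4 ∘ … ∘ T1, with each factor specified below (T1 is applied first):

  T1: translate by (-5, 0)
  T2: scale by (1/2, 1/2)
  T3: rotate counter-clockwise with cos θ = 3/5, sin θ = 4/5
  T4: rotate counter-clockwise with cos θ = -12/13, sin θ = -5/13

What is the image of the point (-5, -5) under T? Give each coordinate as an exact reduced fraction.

T(p) = (-31/26, 71/13)

T1 translate by (-5, 0): (-5, -5) → (-10, -5)
T2 scale by (1/2, 1/2): (-10, -5) → (-5, -5/2)
T3 rotate counter-clockwise with cos θ = 3/5, sin θ = 4/5: (-5, -5/2) → (-1, -11/2)
T4 rotate counter-clockwise with cos θ = -12/13, sin θ = -5/13: (-1, -11/2) → (-31/26, 71/13)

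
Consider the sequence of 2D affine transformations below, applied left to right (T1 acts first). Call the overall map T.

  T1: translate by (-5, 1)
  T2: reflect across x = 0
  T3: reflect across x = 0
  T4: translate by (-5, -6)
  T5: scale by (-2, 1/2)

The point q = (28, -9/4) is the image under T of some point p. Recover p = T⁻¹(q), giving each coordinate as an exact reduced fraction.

T1 = [1 0 -5; 0 1 1; 0 0 1]
T2·T1 = [-1 0 5; 0 1 1; 0 0 1]
T3·…·T1 = [1 0 -5; 0 1 1; 0 0 1]
T4·…·T1 = [1 0 -10; 0 1 -5; 0 0 1]
T5·…·T1 = [-2 0 20; 0 1/2 -5/2; 0 0 1]
det M = -1; M⁻¹ = [-1/2 0 10; 0 2 5; 0 0 1]
M⁻¹ · (28, -9/4)ᵀ = (-4, 1/2)ᵀ

p = (-4, 1/2)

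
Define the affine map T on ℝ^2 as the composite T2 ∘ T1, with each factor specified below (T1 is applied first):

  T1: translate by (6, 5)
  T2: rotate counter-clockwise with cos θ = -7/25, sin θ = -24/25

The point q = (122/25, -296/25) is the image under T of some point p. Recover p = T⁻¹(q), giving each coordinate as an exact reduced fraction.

p = (4, 3)

T1 = [1 0 6; 0 1 5; 0 0 1]
T2·T1 = [-7/25 24/25 78/25; -24/25 -7/25 -179/25; 0 0 1]
det M = 1; M⁻¹ = [-7/25 -24/25 -6; 24/25 -7/25 -5; 0 0 1]
M⁻¹ · (122/25, -296/25)ᵀ = (4, 3)ᵀ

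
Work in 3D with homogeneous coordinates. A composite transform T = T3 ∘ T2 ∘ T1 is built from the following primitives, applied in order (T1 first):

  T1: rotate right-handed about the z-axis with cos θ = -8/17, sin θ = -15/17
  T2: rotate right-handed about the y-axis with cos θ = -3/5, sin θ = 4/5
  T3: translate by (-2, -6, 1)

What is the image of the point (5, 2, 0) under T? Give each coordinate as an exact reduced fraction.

T(p) = (-28/17, -193/17, 25/17)

T1 rotate right-handed about the z-axis with cos θ = -8/17, sin θ = -15/17: (5, 2, 0) → (-10/17, -91/17, 0)
T2 rotate right-handed about the y-axis with cos θ = -3/5, sin θ = 4/5: (-10/17, -91/17, 0) → (6/17, -91/17, 8/17)
T3 translate by (-2, -6, 1): (6/17, -91/17, 8/17) → (-28/17, -193/17, 25/17)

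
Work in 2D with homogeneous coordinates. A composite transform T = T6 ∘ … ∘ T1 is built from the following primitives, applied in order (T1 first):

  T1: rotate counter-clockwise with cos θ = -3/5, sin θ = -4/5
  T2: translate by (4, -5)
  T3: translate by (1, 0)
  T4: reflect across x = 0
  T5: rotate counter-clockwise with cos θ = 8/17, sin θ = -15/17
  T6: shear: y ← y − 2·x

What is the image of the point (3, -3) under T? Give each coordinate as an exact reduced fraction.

T(p) = (-452/85, 148/17)

T1 rotate counter-clockwise with cos θ = -3/5, sin θ = -4/5: (3, -3) → (-21/5, -3/5)
T2 translate by (4, -5): (-21/5, -3/5) → (-1/5, -28/5)
T3 translate by (1, 0): (-1/5, -28/5) → (4/5, -28/5)
T4 reflect across x = 0: (4/5, -28/5) → (-4/5, -28/5)
T5 rotate counter-clockwise with cos θ = 8/17, sin θ = -15/17: (-4/5, -28/5) → (-452/85, -164/85)
T6 shear: y ← y − 2·x: (-452/85, -164/85) → (-452/85, 148/17)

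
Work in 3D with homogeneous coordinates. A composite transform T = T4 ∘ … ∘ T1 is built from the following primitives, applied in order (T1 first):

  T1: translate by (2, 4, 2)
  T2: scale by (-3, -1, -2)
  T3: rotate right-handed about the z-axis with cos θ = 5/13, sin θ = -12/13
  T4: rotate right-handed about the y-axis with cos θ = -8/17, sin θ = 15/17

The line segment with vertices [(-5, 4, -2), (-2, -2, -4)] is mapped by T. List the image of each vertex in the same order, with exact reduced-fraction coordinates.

image vertices: (24/13, -148/13, 45/13), (972/221, -10/13, -56/221)

T1 translate by (2, 4, 2): (-5, 4, -2) → (-3, 8, 0); (-2, -2, -4) → (0, 2, -2)
T2 scale by (-3, -1, -2): (-3, 8, 0) → (9, -8, 0); (0, 2, -2) → (0, -2, 4)
T3 rotate right-handed about the z-axis with cos θ = 5/13, sin θ = -12/13: (9, -8, 0) → (-51/13, -148/13, 0); (0, -2, 4) → (-24/13, -10/13, 4)
T4 rotate right-handed about the y-axis with cos θ = -8/17, sin θ = 15/17: (-51/13, -148/13, 0) → (24/13, -148/13, 45/13); (-24/13, -10/13, 4) → (972/221, -10/13, -56/221)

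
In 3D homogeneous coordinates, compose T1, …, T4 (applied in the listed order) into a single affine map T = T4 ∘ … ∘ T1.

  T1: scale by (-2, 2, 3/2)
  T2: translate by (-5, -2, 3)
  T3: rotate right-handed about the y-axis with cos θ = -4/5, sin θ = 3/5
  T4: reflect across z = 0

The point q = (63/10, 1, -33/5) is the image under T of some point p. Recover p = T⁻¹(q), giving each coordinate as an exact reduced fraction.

T1 = [-2 0 0 0; 0 2 0 0; 0 0 3/2 0; 0 0 0 1]
T2·T1 = [-2 0 0 -5; 0 2 0 -2; 0 0 3/2 3; 0 0 0 1]
T3·…·T1 = [8/5 0 9/10 29/5; 0 2 0 -2; 6/5 0 -6/5 3/5; 0 0 0 1]
T4·…·T1 = [8/5 0 9/10 29/5; 0 2 0 -2; -6/5 0 6/5 -3/5; 0 0 0 1]
det M = 6; M⁻¹ = [2/5 0 -3/10 -5/2; 0 1/2 0 1; 2/5 0 8/15 -2; 0 0 0 1]
M⁻¹ · (63/10, 1, -33/5)ᵀ = (2, 3/2, -3)ᵀ

p = (2, 3/2, -3)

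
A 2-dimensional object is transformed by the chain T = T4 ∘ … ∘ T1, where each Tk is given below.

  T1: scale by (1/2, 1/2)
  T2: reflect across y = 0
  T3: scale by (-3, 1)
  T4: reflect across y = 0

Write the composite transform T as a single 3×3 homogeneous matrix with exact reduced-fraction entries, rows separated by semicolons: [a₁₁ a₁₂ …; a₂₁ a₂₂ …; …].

T1 = [1/2 0 0; 0 1/2 0; 0 0 1]
T2·T1 = [1/2 0 0; 0 -1/2 0; 0 0 1]
T3·…·T1 = [-3/2 0 0; 0 -1/2 0; 0 0 1]
T4·…·T1 = [-3/2 0 0; 0 1/2 0; 0 0 1]

T = [-3/2 0 0; 0 1/2 0; 0 0 1]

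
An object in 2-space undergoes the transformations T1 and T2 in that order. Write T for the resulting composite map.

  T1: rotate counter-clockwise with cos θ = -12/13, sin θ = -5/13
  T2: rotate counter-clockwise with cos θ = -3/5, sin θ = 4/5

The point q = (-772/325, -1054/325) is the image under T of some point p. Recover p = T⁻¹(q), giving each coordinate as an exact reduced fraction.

p = (-2/5, -4)

T1 = [-12/13 5/13 0; -5/13 -12/13 0; 0 0 1]
T2·T1 = [56/65 33/65 0; -33/65 56/65 0; 0 0 1]
det M = 1; M⁻¹ = [56/65 -33/65 0; 33/65 56/65 0; 0 0 1]
M⁻¹ · (-772/325, -1054/325)ᵀ = (-2/5, -4)ᵀ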